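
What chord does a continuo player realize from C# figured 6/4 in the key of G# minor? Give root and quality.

The figures 6/4 indicate a triad in second inversion.
In second inversion the root lies a fourth above the bass: a fourth above C# in G# minor is F#.
The chord tones are C#, F#, A#, giving F# major.

F# major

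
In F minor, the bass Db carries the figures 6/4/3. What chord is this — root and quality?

G half-diminished seventh

The figures 6/4/3 indicate a seventh chord in second inversion.
In second inversion the root lies a fourth above the bass: a fourth above Db in F minor is G.
The chord tones are Db, F, G, Bb, giving G half-diminished seventh.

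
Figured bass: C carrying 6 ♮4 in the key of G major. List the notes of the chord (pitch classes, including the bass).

C, F, A

A fourth above C in this key is F#, made natural (F) by the ♮ figure.
A sixth above C in this key is A.
Together with the bass C, this spells F major in second inversion.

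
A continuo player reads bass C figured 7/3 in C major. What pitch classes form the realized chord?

The written figures 7/3 are shorthand for 7/5/3: the 5 is implied.
A third above C in this key is E.
A fifth above C in this key is G.
A seventh above C in this key is B.
Together with the bass C, this spells C major seventh in root position.

C, E, G, B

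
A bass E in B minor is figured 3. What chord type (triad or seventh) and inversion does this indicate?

triad, root position

3 is shorthand for 5/3.
Intervals of 5/3 above the bass form a triad; the bass is the root, so this is root position.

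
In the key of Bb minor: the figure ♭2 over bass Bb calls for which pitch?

Cb

Counting 1 letter step above Bb lands on C; in Bb minor, that letter is C.
The b2 figure lowers it a semitone, giving Cb.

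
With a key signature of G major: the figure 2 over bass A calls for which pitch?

B

Counting 1 letter step above A lands on B; in G major, that letter is B.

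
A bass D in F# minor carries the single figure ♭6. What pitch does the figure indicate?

Bb

Counting 5 letter steps above D lands on B; in F# minor, that letter is B.
The b6 figure lowers it a semitone, giving Bb.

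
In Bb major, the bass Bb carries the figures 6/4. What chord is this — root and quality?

Eb major

The figures 6/4 indicate a triad in second inversion.
In second inversion the root lies a fourth above the bass: a fourth above Bb in Bb major is Eb.
The chord tones are Bb, Eb, G, giving Eb major.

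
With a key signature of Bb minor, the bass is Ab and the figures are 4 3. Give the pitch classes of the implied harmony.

Ab, C, Db, F

The written figures 4 3 are shorthand for 6/4/3: the 6 is implied.
A third above Ab in this key is C.
A fourth above Ab in this key is Db.
A sixth above Ab in this key is F.
Together with the bass Ab, this spells Db major seventh in second inversion.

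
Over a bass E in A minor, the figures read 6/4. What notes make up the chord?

A fourth above E in this key is A.
A sixth above E in this key is C.
Together with the bass E, this spells A minor in second inversion.

E, A, C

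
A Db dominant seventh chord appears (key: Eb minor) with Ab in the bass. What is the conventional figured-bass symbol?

Ab is the fifth of Db dominant seventh, so the chord is in second inversion.
A seventh chord in second inversion is figured 6/4/3, conventionally abbreviated 4/3.

4/3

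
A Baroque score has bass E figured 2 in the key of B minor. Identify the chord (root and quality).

F# minor seventh

The figures 2 indicate a seventh chord in third inversion.
In third inversion the root lies a second above the bass: a second above E in B minor is F#.
The chord tones are E, F#, A, C#, giving F# minor seventh.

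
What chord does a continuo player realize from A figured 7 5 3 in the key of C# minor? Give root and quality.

The figures 7 5 3 indicate a seventh chord in root position.
In root position the bass is the root, so the root is A.
The chord tones are A, C#, E, G#, giving A major seventh.

A major seventh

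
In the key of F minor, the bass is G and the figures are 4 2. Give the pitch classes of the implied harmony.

The written figures 4 2 are shorthand for 6/4/2: the 6 is implied.
A second above G in this key is Ab.
A fourth above G in this key is C.
A sixth above G in this key is Eb.
Together with the bass G, this spells Ab major seventh in third inversion.

G, Ab, C, Eb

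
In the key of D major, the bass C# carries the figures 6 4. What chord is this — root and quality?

F# minor

The figures 6 4 indicate a triad in second inversion.
In second inversion the root lies a fourth above the bass: a fourth above C# in D major is F#.
The chord tones are C#, F#, A, giving F# minor.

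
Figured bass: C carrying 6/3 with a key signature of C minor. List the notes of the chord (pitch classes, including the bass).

A third above C in this key is Eb.
A sixth above C in this key is Ab.
Together with the bass C, this spells Ab major in first inversion.

C, Eb, Ab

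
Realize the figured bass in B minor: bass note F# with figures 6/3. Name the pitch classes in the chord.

F#, A, D

A third above F# in this key is A.
A sixth above F# in this key is D.
Together with the bass F#, this spells D major in first inversion.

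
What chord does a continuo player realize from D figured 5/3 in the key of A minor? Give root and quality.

The figures 5/3 indicate a triad in root position.
In root position the bass is the root, so the root is D.
The chord tones are D, F, A, giving D minor.

D minor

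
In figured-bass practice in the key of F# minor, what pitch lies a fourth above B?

Counting 3 letter steps above B lands on E; in F# minor, that letter is E.

E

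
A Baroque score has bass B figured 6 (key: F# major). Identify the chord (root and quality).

The figures 6 indicate a triad in first inversion.
In first inversion the root lies a sixth above the bass: a sixth above B in F# major is G#.
The chord tones are B, D#, G#, giving G# minor.

G# minor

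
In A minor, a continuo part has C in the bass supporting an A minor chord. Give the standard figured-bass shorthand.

C is the third of A minor, so the chord is in first inversion.
A triad in first inversion is figured 6/3, conventionally abbreviated 6.

6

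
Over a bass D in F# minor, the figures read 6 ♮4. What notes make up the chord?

A fourth above D in this key is G#, made natural (G) by the ♮ figure.
A sixth above D in this key is B.
Together with the bass D, this spells G major in second inversion.

D, G, B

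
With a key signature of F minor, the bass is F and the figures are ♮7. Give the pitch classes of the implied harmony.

F, Ab, C, E

The written figures ♮7 are shorthand for 7/5/3: the 5/3 are implied.
A third above F in this key is Ab.
A fifth above F in this key is C.
A seventh above F in this key is Eb, made natural (E) by the ♮ figure.
Together with the bass F, this spells F minor-major seventh in root position.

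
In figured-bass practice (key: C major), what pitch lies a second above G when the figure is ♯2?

A#

Counting 1 letter step above G lands on A; in C major, that letter is A.
The #2 figure raises it a semitone, giving A#.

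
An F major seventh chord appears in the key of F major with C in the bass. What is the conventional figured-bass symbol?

4/3

C is the fifth of F major seventh, so the chord is in second inversion.
A seventh chord in second inversion is figured 6/4/3, conventionally abbreviated 4/3.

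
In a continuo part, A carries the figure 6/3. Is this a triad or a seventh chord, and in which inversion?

triad, first inversion

Intervals of 6/3 above the bass form a triad; the bass is the third, so this is first inversion.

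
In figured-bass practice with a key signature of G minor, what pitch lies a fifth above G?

Counting 4 letter steps above G lands on D; in G minor, that letter is D.

D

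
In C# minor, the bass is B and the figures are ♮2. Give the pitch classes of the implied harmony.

B, C, E, G#

The written figures ♮2 are shorthand for 6/4/2: the 6/4 are implied.
A second above B in this key is C#, made natural (C) by the ♮ figure.
A fourth above B in this key is E.
A sixth above B in this key is G#.
Together with the bass B, this spells C augmented major seventh in third inversion.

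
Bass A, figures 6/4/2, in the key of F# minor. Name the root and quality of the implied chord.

The figures 6/4/2 indicate a seventh chord in third inversion.
In third inversion the root lies a second above the bass: a second above A in F# minor is B.
The chord tones are A, B, D, F#, giving B minor seventh.

B minor seventh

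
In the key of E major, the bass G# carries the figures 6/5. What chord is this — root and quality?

The figures 6/5 indicate a seventh chord in first inversion.
In first inversion the root lies a sixth above the bass: a sixth above G# in E major is E.
The chord tones are G#, B, D#, E, giving E major seventh.

E major seventh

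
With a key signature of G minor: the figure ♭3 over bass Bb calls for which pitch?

Db

Counting 2 letter steps above Bb lands on D; in G minor, that letter is D.
The b3 figure lowers it a semitone, giving Db.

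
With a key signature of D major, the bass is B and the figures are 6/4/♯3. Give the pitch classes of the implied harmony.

B, D#, E, G

A third above B in this key is D, raised to D# by the sharp.
A fourth above B in this key is E.
A sixth above B in this key is G.
Together with the bass B, this spells E minor-major seventh in second inversion.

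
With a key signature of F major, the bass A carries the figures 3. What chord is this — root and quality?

The figures 3 indicate a triad in root position.
In root position the bass is the root, so the root is A.
The chord tones are A, C, E, giving A minor.

A minor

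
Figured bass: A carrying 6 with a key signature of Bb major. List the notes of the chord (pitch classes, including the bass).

A, C, F

The written figures 6 are shorthand for 6/3: the 3 is implied.
A third above A in this key is C.
A sixth above A in this key is F.
Together with the bass A, this spells F major in first inversion.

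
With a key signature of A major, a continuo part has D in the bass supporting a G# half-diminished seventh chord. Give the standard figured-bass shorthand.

4/3

D is the fifth of G# half-diminished seventh, so the chord is in second inversion.
A seventh chord in second inversion is figured 6/4/3, conventionally abbreviated 4/3.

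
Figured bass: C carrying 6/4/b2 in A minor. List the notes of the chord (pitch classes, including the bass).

C, Db, F, A

A second above C in this key is D, lowered to Db by the flat.
A fourth above C in this key is F.
A sixth above C in this key is A.
Together with the bass C, this spells Db augmented major seventh in third inversion.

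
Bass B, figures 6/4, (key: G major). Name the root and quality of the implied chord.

E minor

The figures 6/4 indicate a triad in second inversion.
In second inversion the root lies a fourth above the bass: a fourth above B in G major is E.
The chord tones are B, E, G, giving E minor.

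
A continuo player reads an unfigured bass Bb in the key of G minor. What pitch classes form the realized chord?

Bb, D, F

An unfigured bass implies 5/3.
A third above Bb in this key is D.
A fifth above Bb in this key is F.
Together with the bass Bb, this spells Bb major in root position.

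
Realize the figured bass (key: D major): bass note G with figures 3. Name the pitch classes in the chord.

G, B, D

The written figures 3 are shorthand for 5/3: the 5 is implied.
A third above G in this key is B.
A fifth above G in this key is D.
Together with the bass G, this spells G major in root position.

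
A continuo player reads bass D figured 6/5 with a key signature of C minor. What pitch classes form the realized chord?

The written figures 6/5 are shorthand for 6/5/3: the 3 is implied.
A third above D in this key is F.
A fifth above D in this key is Ab.
A sixth above D in this key is Bb.
Together with the bass D, this spells Bb dominant seventh in first inversion.

D, F, Ab, Bb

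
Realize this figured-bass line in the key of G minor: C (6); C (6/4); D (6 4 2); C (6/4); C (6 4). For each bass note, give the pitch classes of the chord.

C, Eb, A | C, F, A | D, Eb, G, Bb | C, F, A | C, F, A

C (6/3): C, Eb, A.
C (6/4): C, F, A.
D (6/4/2): D, Eb, G, Bb.
C (6/4): C, F, A.
C (6/4): C, F, A.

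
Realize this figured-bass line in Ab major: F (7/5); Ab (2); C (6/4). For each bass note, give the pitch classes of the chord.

F (7/5/3): F, Ab, C, Eb.
Ab (6/4/2): Ab, Bb, Db, F.
C (6/4): C, F, Ab.

F, Ab, C, Eb | Ab, Bb, Db, F | C, F, Ab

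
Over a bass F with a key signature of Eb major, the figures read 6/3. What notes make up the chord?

A third above F in this key is Ab.
A sixth above F in this key is D.
Together with the bass F, this spells D diminished in first inversion.

F, Ab, D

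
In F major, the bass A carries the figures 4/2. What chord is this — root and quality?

Bb major seventh

The figures 4/2 indicate a seventh chord in third inversion.
In third inversion the root lies a second above the bass: a second above A in F major is Bb.
The chord tones are A, Bb, D, F, giving Bb major seventh.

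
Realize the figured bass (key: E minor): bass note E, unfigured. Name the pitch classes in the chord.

An unfigured bass implies 5/3.
A third above E in this key is G.
A fifth above E in this key is B.
Together with the bass E, this spells E minor in root position.

E, G, B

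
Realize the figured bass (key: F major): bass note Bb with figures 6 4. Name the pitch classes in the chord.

A fourth above Bb in this key is E.
A sixth above Bb in this key is G.
Together with the bass Bb, this spells E diminished in second inversion.

Bb, E, G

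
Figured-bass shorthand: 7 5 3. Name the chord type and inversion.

seventh chord, root position

Intervals of 7/5/3 above the bass form a seventh chord; the bass is the root, so this is root position.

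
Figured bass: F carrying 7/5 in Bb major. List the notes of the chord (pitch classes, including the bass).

F, A, C, Eb

The written figures 7/5 are shorthand for 7/5/3: the 3 is implied.
A third above F in this key is A.
A fifth above F in this key is C.
A seventh above F in this key is Eb.
Together with the bass F, this spells F dominant seventh in root position.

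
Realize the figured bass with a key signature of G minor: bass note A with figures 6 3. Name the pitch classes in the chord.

A third above A in this key is C.
A sixth above A in this key is F.
Together with the bass A, this spells F major in first inversion.

A, C, F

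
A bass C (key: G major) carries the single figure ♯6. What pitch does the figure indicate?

A#

Counting 5 letter steps above C lands on A; in G major, that letter is A.
The #6 figure raises it a semitone, giving A#.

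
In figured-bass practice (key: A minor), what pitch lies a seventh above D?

C

Counting 6 letter steps above D lands on C; in A minor, that letter is C.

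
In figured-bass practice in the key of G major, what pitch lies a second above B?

Counting 1 letter step above B lands on C; in G major, that letter is C.

C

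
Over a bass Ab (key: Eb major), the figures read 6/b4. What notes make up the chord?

Ab, Db, F

A fourth above Ab in this key is D, lowered to Db by the flat.
A sixth above Ab in this key is F.
Together with the bass Ab, this spells Db major in second inversion.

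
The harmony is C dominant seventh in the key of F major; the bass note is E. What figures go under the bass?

E is the third of C dominant seventh, so the chord is in first inversion.
A seventh chord in first inversion is figured 6/5/3, conventionally abbreviated 6/5.

6/5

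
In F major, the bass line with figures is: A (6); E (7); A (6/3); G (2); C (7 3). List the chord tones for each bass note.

A (6/3): A, C, F.
E (7/5/3): E, G, Bb, D.
A (6/3): A, C, F.
G (6/4/2): G, A, C, E.
C (7/5/3): C, E, G, Bb.

A, C, F | E, G, Bb, D | A, C, F | G, A, C, E | C, E, G, Bb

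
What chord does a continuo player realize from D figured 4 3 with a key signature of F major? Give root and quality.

G minor seventh

The figures 4 3 indicate a seventh chord in second inversion.
In second inversion the root lies a fourth above the bass: a fourth above D in F major is G.
The chord tones are D, F, G, Bb, giving G minor seventh.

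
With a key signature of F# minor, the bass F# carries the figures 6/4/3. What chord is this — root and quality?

B minor seventh

The figures 6/4/3 indicate a seventh chord in second inversion.
In second inversion the root lies a fourth above the bass: a fourth above F# in F# minor is B.
The chord tones are F#, A, B, D, giving B minor seventh.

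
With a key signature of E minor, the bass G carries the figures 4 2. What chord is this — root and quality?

The figures 4 2 indicate a seventh chord in third inversion.
In third inversion the root lies a second above the bass: a second above G in E minor is A.
The chord tones are G, A, C, E, giving A minor seventh.

A minor seventh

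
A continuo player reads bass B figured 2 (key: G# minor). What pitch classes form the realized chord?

The written figures 2 are shorthand for 6/4/2: the 6/4 are implied.
A second above B in this key is C#.
A fourth above B in this key is E.
A sixth above B in this key is G#.
Together with the bass B, this spells C# minor seventh in third inversion.

B, C#, E, G#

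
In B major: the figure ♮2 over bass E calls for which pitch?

Counting 1 letter step above E lands on F; in B major, that letter is F#.
The ♮2 figure makes it natural, giving F.

F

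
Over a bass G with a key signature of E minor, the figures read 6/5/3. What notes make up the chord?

G, B, D, E

A third above G in this key is B.
A fifth above G in this key is D.
A sixth above G in this key is E.
Together with the bass G, this spells E minor seventh in first inversion.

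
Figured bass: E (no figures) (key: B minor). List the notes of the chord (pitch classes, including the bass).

An unfigured bass implies 5/3.
A third above E in this key is G.
A fifth above E in this key is B.
Together with the bass E, this spells E minor in root position.

E, G, B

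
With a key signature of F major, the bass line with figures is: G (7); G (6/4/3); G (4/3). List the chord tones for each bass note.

G (7/5/3): G, Bb, D, F.
G (6/4/3): G, Bb, C, E.
G (6/4/3): G, Bb, C, E.

G, Bb, D, F | G, Bb, C, E | G, Bb, C, E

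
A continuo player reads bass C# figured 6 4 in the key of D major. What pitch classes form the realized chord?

A fourth above C# in this key is F#.
A sixth above C# in this key is A.
Together with the bass C#, this spells F# minor in second inversion.

C#, F#, A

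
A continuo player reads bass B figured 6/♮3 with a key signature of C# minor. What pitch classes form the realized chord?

A third above B in this key is D#, made natural (D) by the ♮ figure.
A sixth above B in this key is G#.
Together with the bass B, this spells G# diminished in first inversion.

B, D, G#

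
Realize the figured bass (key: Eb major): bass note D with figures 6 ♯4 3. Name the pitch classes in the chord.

A third above D in this key is F.
A fourth above D in this key is G, raised to G# by the sharp.
A sixth above D in this key is Bb.

D, F, G#, Bb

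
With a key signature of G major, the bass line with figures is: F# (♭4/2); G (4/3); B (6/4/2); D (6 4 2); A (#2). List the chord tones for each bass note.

F#, G, Bb, D | G, B, C, E | B, C, E, G | D, E, G, B | A, B#, D, F#

F# (6/b4/2): F#, G, Bb, D.
G (6/4/3): G, B, C, E.
B (6/4/2): B, C, E, G.
D (6/4/2): D, E, G, B.
A (6/4/#2): A, B#, D, F#.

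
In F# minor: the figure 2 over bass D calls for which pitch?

Counting 1 letter step above D lands on E; in F# minor, that letter is E.

E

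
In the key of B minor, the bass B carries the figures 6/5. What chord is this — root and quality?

The figures 6/5 indicate a seventh chord in first inversion.
In first inversion the root lies a sixth above the bass: a sixth above B in B minor is G.
The chord tones are B, D, F#, G, giving G major seventh.

G major seventh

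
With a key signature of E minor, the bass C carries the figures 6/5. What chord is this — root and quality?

The figures 6/5 indicate a seventh chord in first inversion.
In first inversion the root lies a sixth above the bass: a sixth above C in E minor is A.
The chord tones are C, E, G, A, giving A minor seventh.

A minor seventh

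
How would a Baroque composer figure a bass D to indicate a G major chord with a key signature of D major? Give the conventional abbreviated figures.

6/4

D is the fifth of G major, so the chord is in second inversion.
A triad in second inversion is figured 6/4, conventionally abbreviated 6/4.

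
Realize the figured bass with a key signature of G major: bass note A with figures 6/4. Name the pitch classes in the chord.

A, D, F#

A fourth above A in this key is D.
A sixth above A in this key is F#.
Together with the bass A, this spells D major in second inversion.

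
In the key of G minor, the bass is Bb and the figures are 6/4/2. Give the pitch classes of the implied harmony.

A second above Bb in this key is C.
A fourth above Bb in this key is Eb.
A sixth above Bb in this key is G.
Together with the bass Bb, this spells C minor seventh in third inversion.

Bb, C, Eb, G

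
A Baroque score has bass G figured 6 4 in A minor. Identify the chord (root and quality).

The figures 6 4 indicate a triad in second inversion.
In second inversion the root lies a fourth above the bass: a fourth above G in A minor is C.
The chord tones are G, C, E, giving C major.

C major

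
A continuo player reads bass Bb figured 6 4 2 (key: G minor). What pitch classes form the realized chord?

A second above Bb in this key is C.
A fourth above Bb in this key is Eb.
A sixth above Bb in this key is G.
Together with the bass Bb, this spells C minor seventh in third inversion.

Bb, C, Eb, G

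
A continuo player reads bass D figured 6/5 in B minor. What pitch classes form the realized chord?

D, F#, A, B

The written figures 6/5 are shorthand for 6/5/3: the 3 is implied.
A third above D in this key is F#.
A fifth above D in this key is A.
A sixth above D in this key is B.
Together with the bass D, this spells B minor seventh in first inversion.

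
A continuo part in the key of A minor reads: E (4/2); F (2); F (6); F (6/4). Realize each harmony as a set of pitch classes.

E (6/4/2): E, F, A, C.
F (6/4/2): F, G, B, D.
F (6/3): F, A, D.
F (6/4): F, B, D.

E, F, A, C | F, G, B, D | F, A, D | F, B, D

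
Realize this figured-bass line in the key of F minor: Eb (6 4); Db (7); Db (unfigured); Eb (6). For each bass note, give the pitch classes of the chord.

Eb, Ab, C | Db, F, Ab, C | Db, F, Ab | Eb, G, C

Eb (6/4): Eb, Ab, C.
Db (7/5/3): Db, F, Ab, C.
Db (5/3): Db, F, Ab.
Eb (6/3): Eb, G, C.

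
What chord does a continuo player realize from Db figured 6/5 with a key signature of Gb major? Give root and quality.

Bb minor seventh

The figures 6/5 indicate a seventh chord in first inversion.
In first inversion the root lies a sixth above the bass: a sixth above Db in Gb major is Bb.
The chord tones are Db, F, Ab, Bb, giving Bb minor seventh.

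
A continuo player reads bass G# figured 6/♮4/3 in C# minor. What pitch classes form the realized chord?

A third above G# in this key is B.
A fourth above G# in this key is C#, made natural (C) by the ♮ figure.
A sixth above G# in this key is E.
Together with the bass G#, this spells C augmented major seventh in second inversion.

G#, B, C, E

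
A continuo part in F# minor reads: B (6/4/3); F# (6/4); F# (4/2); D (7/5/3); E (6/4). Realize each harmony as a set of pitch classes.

B, D, E, G# | F#, B, D | F#, G#, B, D | D, F#, A, C# | E, A, C#

B (6/4/3): B, D, E, G#.
F# (6/4): F#, B, D.
F# (6/4/2): F#, G#, B, D.
D (7/5/3): D, F#, A, C#.
E (6/4): E, A, C#.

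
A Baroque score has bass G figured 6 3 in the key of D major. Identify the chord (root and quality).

E minor

The figures 6 3 indicate a triad in first inversion.
In first inversion the root lies a sixth above the bass: a sixth above G in D major is E.
The chord tones are G, B, E, giving E minor.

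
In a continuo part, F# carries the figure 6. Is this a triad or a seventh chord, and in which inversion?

6 is shorthand for 6/3.
Intervals of 6/3 above the bass form a triad; the bass is the third, so this is first inversion.

triad, first inversion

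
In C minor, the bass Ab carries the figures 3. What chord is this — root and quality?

Ab major

The figures 3 indicate a triad in root position.
In root position the bass is the root, so the root is Ab.
The chord tones are Ab, C, Eb, giving Ab major.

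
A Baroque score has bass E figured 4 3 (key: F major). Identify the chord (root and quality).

The figures 4 3 indicate a seventh chord in second inversion.
In second inversion the root lies a fourth above the bass: a fourth above E in F major is A.
The chord tones are E, G, A, C, giving A minor seventh.

A minor seventh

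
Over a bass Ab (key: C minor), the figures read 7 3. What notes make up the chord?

Ab, C, Eb, G

The written figures 7 3 are shorthand for 7/5/3: the 5 is implied.
A third above Ab in this key is C.
A fifth above Ab in this key is Eb.
A seventh above Ab in this key is G.
Together with the bass Ab, this spells Ab major seventh in root position.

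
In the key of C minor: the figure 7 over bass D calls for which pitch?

Counting 6 letter steps above D lands on C; in C minor, that letter is C.

C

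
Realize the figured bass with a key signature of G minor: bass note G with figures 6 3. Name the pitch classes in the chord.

G, Bb, Eb

A third above G in this key is Bb.
A sixth above G in this key is Eb.
Together with the bass G, this spells Eb major in first inversion.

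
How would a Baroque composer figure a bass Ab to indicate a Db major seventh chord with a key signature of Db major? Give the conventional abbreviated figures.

Ab is the fifth of Db major seventh, so the chord is in second inversion.
A seventh chord in second inversion is figured 6/4/3, conventionally abbreviated 4/3.

4/3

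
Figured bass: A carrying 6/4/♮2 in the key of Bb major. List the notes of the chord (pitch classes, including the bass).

A, B, D, F

A second above A in this key is Bb, made natural (B) by the ♮ figure.
A fourth above A in this key is D.
A sixth above A in this key is F.
Together with the bass A, this spells B half-diminished seventh in third inversion.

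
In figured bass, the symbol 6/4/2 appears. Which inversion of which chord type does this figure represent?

Intervals of 6/4/2 above the bass form a seventh chord; the bass is the seventh, so this is third inversion.

seventh chord, third inversion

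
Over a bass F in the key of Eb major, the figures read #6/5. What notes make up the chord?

The written figures #6/5 are shorthand for 6/5/3: the 3 is implied.
A third above F in this key is Ab.
A fifth above F in this key is C.
A sixth above F in this key is D, raised to D# by the sharp.

F, Ab, C, D#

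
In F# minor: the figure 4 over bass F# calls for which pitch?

Counting 3 letter steps above F# lands on B; in F# minor, that letter is B.

B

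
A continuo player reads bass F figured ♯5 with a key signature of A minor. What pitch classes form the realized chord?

F, A, C#

The written figures ♯5 are shorthand for 5/3: the 3 is implied.
A third above F in this key is A.
A fifth above F in this key is C, raised to C# by the sharp.
Together with the bass F, this spells F augmented in root position.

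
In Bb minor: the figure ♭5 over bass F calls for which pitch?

Cb

Counting 4 letter steps above F lands on C; in Bb minor, that letter is C.
The b5 figure lowers it a semitone, giving Cb.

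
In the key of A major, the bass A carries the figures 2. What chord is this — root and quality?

B minor seventh

The figures 2 indicate a seventh chord in third inversion.
In third inversion the root lies a second above the bass: a second above A in A major is B.
The chord tones are A, B, D, F#, giving B minor seventh.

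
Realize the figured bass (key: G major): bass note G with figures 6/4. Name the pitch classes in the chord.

G, C, E

A fourth above G in this key is C.
A sixth above G in this key is E.
Together with the bass G, this spells C major in second inversion.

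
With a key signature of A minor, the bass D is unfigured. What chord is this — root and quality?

D minor

An unfigured bass indicates a triad in root position.
In root position the bass is the root, so the root is D.
The chord tones are D, F, A, giving D minor.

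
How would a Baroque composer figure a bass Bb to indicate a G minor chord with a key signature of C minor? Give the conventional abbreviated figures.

Bb is the third of G minor, so the chord is in first inversion.
A triad in first inversion is figured 6/3, conventionally abbreviated 6.

6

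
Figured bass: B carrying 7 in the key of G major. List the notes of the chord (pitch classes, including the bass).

The written figures 7 are shorthand for 7/5/3: the 5/3 are implied.
A third above B in this key is D.
A fifth above B in this key is F#.
A seventh above B in this key is A.
Together with the bass B, this spells B minor seventh in root position.

B, D, F#, A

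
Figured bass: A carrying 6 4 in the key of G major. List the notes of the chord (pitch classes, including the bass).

A, D, F#

A fourth above A in this key is D.
A sixth above A in this key is F#.
Together with the bass A, this spells D major in second inversion.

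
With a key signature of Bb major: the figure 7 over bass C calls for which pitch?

Counting 6 letter steps above C lands on B; in Bb major, that letter is Bb.

Bb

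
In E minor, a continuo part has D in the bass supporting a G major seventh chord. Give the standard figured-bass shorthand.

D is the fifth of G major seventh, so the chord is in second inversion.
A seventh chord in second inversion is figured 6/4/3, conventionally abbreviated 4/3.

4/3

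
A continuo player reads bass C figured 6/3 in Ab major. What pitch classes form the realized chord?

A third above C in this key is Eb.
A sixth above C in this key is Ab.
Together with the bass C, this spells Ab major in first inversion.

C, Eb, Ab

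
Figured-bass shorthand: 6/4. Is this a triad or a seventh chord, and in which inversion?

Intervals of 6/4 above the bass form a triad; the bass is the fifth, so this is second inversion.

triad, second inversion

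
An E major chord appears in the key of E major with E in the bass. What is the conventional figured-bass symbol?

no figures

E is the root of E major, so the chord is in root position.
A triad in root position is figured 5/3, conventionally abbreviated (no figures — root-position triad).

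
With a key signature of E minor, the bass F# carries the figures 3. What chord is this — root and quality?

The figures 3 indicate a triad in root position.
In root position the bass is the root, so the root is F#.
The chord tones are F#, A, C, giving F# diminished.

F# diminished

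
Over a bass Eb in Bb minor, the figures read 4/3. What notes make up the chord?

The written figures 4/3 are shorthand for 6/4/3: the 6 is implied.
A third above Eb in this key is Gb.
A fourth above Eb in this key is Ab.
A sixth above Eb in this key is C.
Together with the bass Eb, this spells Ab dominant seventh in second inversion.

Eb, Gb, Ab, C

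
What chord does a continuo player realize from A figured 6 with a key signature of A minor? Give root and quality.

F major

The figures 6 indicate a triad in first inversion.
In first inversion the root lies a sixth above the bass: a sixth above A in A minor is F.
The chord tones are A, C, F, giving F major.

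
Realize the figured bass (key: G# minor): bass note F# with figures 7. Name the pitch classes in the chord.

F#, A#, C#, E

The written figures 7 are shorthand for 7/5/3: the 5/3 are implied.
A third above F# in this key is A#.
A fifth above F# in this key is C#.
A seventh above F# in this key is E.
Together with the bass F#, this spells F# dominant seventh in root position.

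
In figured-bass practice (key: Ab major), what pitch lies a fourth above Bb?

Eb

Counting 3 letter steps above Bb lands on E; in Ab major, that letter is Eb.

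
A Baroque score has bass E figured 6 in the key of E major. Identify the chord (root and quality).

C# minor

The figures 6 indicate a triad in first inversion.
In first inversion the root lies a sixth above the bass: a sixth above E in E major is C#.
The chord tones are E, G#, C#, giving C# minor.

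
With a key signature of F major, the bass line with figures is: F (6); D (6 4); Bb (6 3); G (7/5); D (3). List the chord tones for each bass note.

F (6/3): F, A, D.
D (6/4): D, G, Bb.
Bb (6/3): Bb, D, G.
G (7/5/3): G, Bb, D, F.
D (5/3): D, F, A.

F, A, D | D, G, Bb | Bb, D, G | G, Bb, D, F | D, F, A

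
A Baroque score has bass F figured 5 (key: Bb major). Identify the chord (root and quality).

The figures 5 indicate a triad in root position.
In root position the bass is the root, so the root is F.
The chord tones are F, A, C, giving F major.

F major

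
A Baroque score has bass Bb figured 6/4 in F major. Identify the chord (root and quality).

The figures 6/4 indicate a triad in second inversion.
In second inversion the root lies a fourth above the bass: a fourth above Bb in F major is E.
The chord tones are Bb, E, G, giving E diminished.

E diminished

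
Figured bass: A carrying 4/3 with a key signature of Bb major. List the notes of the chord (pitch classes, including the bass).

A, C, D, F

The written figures 4/3 are shorthand for 6/4/3: the 6 is implied.
A third above A in this key is C.
A fourth above A in this key is D.
A sixth above A in this key is F.
Together with the bass A, this spells D minor seventh in second inversion.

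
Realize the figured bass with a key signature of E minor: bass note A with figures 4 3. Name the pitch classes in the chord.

The written figures 4 3 are shorthand for 6/4/3: the 6 is implied.
A third above A in this key is C.
A fourth above A in this key is D.
A sixth above A in this key is F#.
Together with the bass A, this spells D dominant seventh in second inversion.

A, C, D, F#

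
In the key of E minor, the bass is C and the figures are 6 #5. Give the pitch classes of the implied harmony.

The written figures 6 #5 are shorthand for 6/5/3: the 3 is implied.
A third above C in this key is E.
A fifth above C in this key is G, raised to G# by the sharp.
A sixth above C in this key is A.
Together with the bass C, this spells A minor-major seventh in first inversion.

C, E, G#, A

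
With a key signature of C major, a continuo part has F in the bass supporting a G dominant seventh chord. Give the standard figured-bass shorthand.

F is the seventh of G dominant seventh, so the chord is in third inversion.
A seventh chord in third inversion is figured 6/4/2, conventionally abbreviated 4/2.

4/2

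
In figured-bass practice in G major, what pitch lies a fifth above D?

A

Counting 4 letter steps above D lands on A; in G major, that letter is A.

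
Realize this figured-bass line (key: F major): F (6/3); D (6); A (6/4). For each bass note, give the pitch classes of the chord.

F, A, D | D, F, Bb | A, D, F

F (6/3): F, A, D.
D (6/3): D, F, Bb.
A (6/4): A, D, F.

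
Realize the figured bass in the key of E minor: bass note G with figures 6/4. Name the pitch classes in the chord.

G, C, E

A fourth above G in this key is C.
A sixth above G in this key is E.
Together with the bass G, this spells C major in second inversion.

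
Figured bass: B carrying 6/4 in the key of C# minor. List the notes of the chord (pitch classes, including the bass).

A fourth above B in this key is E.
A sixth above B in this key is G#.
Together with the bass B, this spells E major in second inversion.

B, E, G#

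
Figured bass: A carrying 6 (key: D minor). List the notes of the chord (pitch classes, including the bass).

A, C, F

The written figures 6 are shorthand for 6/3: the 3 is implied.
A third above A in this key is C.
A sixth above A in this key is F.
Together with the bass A, this spells F major in first inversion.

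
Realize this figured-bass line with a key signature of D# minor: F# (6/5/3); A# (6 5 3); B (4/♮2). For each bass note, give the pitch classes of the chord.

F# (6/5/3): F#, A#, C#, D#.
A# (6/5/3): A#, C#, E#, F#.
B (6/4/♮2): B, C, E#, G#.

F#, A#, C#, D# | A#, C#, E#, F# | B, C, E#, G#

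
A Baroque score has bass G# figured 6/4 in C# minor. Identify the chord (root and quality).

C# minor

The figures 6/4 indicate a triad in second inversion.
In second inversion the root lies a fourth above the bass: a fourth above G# in C# minor is C#.
The chord tones are G#, C#, E, giving C# minor.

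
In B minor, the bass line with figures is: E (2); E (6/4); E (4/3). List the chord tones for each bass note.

E, F#, A, C# | E, A, C# | E, G, A, C#

E (6/4/2): E, F#, A, C#.
E (6/4): E, A, C#.
E (6/4/3): E, G, A, C#.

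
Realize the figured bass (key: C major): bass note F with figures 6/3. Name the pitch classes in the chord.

F, A, D

A third above F in this key is A.
A sixth above F in this key is D.
Together with the bass F, this spells D minor in first inversion.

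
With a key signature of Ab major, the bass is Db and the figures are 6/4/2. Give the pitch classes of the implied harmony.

Db, Eb, G, Bb

A second above Db in this key is Eb.
A fourth above Db in this key is G.
A sixth above Db in this key is Bb.
Together with the bass Db, this spells Eb dominant seventh in third inversion.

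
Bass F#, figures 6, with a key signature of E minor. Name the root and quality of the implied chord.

D major

The figures 6 indicate a triad in first inversion.
In first inversion the root lies a sixth above the bass: a sixth above F# in E minor is D.
The chord tones are F#, A, D, giving D major.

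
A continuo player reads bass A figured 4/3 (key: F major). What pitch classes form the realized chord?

A, C, D, F

The written figures 4/3 are shorthand for 6/4/3: the 6 is implied.
A third above A in this key is C.
A fourth above A in this key is D.
A sixth above A in this key is F.
Together with the bass A, this spells D minor seventh in second inversion.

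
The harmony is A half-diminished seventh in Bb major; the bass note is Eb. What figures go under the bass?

4/3

Eb is the fifth of A half-diminished seventh, so the chord is in second inversion.
A seventh chord in second inversion is figured 6/4/3, conventionally abbreviated 4/3.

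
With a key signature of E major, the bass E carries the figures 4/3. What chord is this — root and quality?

The figures 4/3 indicate a seventh chord in second inversion.
In second inversion the root lies a fourth above the bass: a fourth above E in E major is A.
The chord tones are E, G#, A, C#, giving A major seventh.

A major seventh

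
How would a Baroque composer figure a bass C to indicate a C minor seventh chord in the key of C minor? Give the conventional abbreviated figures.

7

C is the root of C minor seventh, so the chord is in root position.
A seventh chord in root position is figured 7/5/3, conventionally abbreviated 7.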